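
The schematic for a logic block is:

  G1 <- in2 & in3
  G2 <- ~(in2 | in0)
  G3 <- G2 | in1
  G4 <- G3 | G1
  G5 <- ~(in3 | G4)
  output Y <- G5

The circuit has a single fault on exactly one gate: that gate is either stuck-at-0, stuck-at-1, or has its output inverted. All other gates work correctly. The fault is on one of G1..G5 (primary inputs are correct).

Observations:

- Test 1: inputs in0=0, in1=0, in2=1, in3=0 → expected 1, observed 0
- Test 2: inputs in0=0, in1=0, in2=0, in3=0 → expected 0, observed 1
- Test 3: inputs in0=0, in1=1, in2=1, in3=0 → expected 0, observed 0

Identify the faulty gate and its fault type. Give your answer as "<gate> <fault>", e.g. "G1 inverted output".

G2 inverted output

Fault-free values for test 1 (in0=0, in1=0, in2=1, in3=0): G1=0, G2=0, G3=0, G4=0, G5=1, giving Y=1. Observed 0.
Test 1: faults giving observed 0 are {G1 stuck-at-1, G1 inverted output, G2 stuck-at-1, G2 inverted output, G3 stuck-at-1, G3 inverted output, G4 stuck-at-1, G4 inverted output, G5 stuck-at-0, G5 inverted output}.
Test 2 (in0=0, in1=0, in2=0, in3=0): fault-free G1=0, G2=1, G3=1, G4=1, G5=0 → 0; observed 1. Eliminates G1 stuck-at-1, G1 inverted output, G2 stuck-at-1, G3 stuck-at-1, G4 stuck-at-1, G5 stuck-at-0.
Test 3 (in0=0, in1=1, in2=1, in3=0): fault-free G1=0, G2=0, G3=1, G4=1, G5=0 → 0; observed 0. Eliminates G3 inverted output, G4 inverted output, G5 inverted output.
Only G2 inverted output is consistent with every test.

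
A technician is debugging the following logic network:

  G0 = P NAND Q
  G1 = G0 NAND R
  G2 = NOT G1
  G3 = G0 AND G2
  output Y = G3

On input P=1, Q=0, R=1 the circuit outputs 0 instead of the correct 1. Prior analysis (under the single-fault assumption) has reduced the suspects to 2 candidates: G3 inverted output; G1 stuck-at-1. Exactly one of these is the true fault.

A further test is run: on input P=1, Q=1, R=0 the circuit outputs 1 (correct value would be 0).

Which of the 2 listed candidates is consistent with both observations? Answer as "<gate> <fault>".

G3 inverted output

Evaluate each candidate on input P=1, Q=1, R=0:
  G3 inverted output: G0=0, G1=1, G2=0, G3=1 [inverted output] → 1 — matches
  G1 stuck-at-1: G0=0, G1=1 [stuck-at-1], G2=0, G3=0 → 0 — eliminated
Only G3 inverted output reproduces the observed 1.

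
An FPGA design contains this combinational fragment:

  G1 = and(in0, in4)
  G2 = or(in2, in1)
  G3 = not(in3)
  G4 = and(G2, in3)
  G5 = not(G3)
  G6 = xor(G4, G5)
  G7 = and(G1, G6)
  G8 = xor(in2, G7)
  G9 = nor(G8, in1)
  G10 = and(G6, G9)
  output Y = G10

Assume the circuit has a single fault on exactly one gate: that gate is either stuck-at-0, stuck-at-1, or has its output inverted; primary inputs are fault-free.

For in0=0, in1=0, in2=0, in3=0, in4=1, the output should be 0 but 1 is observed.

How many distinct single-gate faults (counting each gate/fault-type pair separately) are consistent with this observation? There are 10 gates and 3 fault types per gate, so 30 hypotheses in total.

Fault-free: G1=0, G2=0, G3=1, G4=0, G5=0, G6=0, G7=0, G8=0, G9=1, G10=0 → 0. Observed 1.
  G1: none of the 3 fault types match ✗
  G2: none of the 3 fault types match ✗
  G3: stuck-at-0, inverted output ✓; others ✗
  G4: stuck-at-1, inverted output ✓; others ✗
  G5: stuck-at-1, inverted output ✓; others ✗
  G6: stuck-at-1, inverted output ✓; others ✗
  G7: none of the 3 fault types match ✗
  G8: none of the 3 fault types match ✗
  G9: none of the 3 fault types match ✗
  G10: stuck-at-1, inverted output ✓; others ✗
Consistent faults: {G3 stuck-at-0, G3 inverted output, G4 stuck-at-1, G4 inverted output, G5 stuck-at-1, G5 inverted output, G6 stuck-at-1, G6 inverted output, G10 stuck-at-1, G10 inverted output} — 10 in all.

10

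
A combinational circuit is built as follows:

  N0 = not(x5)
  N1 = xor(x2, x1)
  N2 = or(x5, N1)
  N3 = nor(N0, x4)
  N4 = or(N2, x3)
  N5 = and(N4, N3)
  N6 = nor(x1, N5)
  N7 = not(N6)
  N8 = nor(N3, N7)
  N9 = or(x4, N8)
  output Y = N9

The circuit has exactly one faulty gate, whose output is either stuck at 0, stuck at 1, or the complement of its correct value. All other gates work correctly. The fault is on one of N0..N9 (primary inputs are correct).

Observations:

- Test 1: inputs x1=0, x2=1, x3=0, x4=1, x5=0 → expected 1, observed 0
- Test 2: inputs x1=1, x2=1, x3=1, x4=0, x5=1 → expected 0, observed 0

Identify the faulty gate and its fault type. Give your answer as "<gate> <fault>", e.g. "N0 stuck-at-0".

Fault-free values for test 1 (x1=0, x2=1, x3=0, x4=1, x5=0): N0=1, N1=1, N2=1, N3=0, N4=1, N5=0, N6=1, N7=0, N8=1, N9=1, giving Y=1. Observed 0.
Test 1: faults giving observed 0 are {N9 stuck-at-0, N9 inverted output}.
Test 2 (x1=1, x2=1, x3=1, x4=0, x5=1): fault-free N0=0, N1=0, N2=1, N3=1, N4=1, N5=1, N6=0, N7=1, N8=0, N9=0 → 0; observed 0. Eliminates N9 inverted output.
Only N9 stuck-at-0 is consistent with every test.

N9 stuck-at-0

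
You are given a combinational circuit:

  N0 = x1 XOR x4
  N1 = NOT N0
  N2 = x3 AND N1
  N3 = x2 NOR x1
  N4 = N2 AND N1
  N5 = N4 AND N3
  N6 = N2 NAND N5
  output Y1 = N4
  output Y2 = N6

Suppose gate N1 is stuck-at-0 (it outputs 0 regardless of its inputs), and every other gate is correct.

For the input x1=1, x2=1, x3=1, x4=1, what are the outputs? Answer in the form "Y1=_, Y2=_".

Y1=0, Y2=1

Propagate with N1 forced: N0=0, N1=0 [stuck-at-0], N2=0, N3=0, N4=0, N5=0, N6=1.
So the outputs are Y1=0, Y2=1. (Without the fault they would be Y1=1, Y2=1.)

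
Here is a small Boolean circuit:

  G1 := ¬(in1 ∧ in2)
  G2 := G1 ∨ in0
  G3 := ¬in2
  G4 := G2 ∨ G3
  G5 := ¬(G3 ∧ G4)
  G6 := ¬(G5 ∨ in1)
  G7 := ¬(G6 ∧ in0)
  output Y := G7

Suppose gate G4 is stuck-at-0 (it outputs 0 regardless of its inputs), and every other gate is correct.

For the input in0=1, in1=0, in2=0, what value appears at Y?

1

Propagate with G4 forced: G1=1, G2=1, G3=1, G4=0 [stuck-at-0], G5=1, G6=0, G7=1.
So Y = 1. (Without the fault it would be 0.)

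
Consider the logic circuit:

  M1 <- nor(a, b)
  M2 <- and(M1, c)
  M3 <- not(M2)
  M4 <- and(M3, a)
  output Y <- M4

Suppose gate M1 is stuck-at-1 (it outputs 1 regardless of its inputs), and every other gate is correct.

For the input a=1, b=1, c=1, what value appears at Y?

Propagate with M1 forced: M1=1 [stuck-at-1], M2=1, M3=0, M4=0.
So Y = 0. (Without the fault it would be 1.)

0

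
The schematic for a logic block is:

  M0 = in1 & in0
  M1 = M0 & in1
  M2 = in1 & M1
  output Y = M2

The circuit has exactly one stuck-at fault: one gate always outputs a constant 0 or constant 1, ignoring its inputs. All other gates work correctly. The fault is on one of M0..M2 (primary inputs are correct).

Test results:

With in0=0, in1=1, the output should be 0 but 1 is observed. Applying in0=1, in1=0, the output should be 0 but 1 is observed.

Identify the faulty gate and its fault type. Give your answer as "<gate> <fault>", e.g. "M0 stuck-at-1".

Fault-free values for test 1 (in0=0, in1=1): M0=0, M1=0, M2=0, giving Y=0. Observed 1.
Test 1: faults giving observed 1 are {M0 stuck-at-1, M1 stuck-at-1, M2 stuck-at-1}.
Test 2 (in0=1, in1=0): fault-free M0=0, M1=0, M2=0 → 0; observed 1. Eliminates M0 stuck-at-1, M1 stuck-at-1.
Only M2 stuck-at-1 is consistent with every test.

M2 stuck-at-1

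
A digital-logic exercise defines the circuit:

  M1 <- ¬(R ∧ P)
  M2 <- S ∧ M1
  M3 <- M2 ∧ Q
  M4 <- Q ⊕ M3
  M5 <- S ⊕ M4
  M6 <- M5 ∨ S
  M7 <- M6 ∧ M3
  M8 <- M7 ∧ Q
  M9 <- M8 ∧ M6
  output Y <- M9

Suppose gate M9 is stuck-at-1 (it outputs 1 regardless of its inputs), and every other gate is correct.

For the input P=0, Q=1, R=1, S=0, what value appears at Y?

Propagate with M9 forced: M1=1, M2=0, M3=0, M4=1, M5=1, M6=1, M7=0, M8=0, M9=1 [stuck-at-1].
So Y = 1. (Without the fault it would be 0.)

1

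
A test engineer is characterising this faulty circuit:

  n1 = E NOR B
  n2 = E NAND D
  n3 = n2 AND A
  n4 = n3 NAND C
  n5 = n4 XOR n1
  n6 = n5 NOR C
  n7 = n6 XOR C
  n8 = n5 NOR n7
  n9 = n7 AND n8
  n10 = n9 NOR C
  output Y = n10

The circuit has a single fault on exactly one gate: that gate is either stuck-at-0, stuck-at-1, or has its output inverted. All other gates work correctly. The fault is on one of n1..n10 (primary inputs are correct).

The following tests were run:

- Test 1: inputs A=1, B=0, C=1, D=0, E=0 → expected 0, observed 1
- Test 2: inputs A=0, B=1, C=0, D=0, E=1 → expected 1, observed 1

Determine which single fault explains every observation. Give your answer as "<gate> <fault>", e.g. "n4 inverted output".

n10 stuck-at-1

Fault-free values for test 1 (A=1, B=0, C=1, D=0, E=0): n1=1, n2=1, n3=1, n4=0, n5=1, n6=0, n7=1, n8=0, n9=0, n10=0, giving Y=0. Observed 1.
Test 1: faults giving observed 1 are {n10 stuck-at-1, n10 inverted output}.
Test 2 (A=0, B=1, C=0, D=0, E=1): fault-free n1=0, n2=1, n3=0, n4=1, n5=1, n6=0, n7=0, n8=0, n9=0, n10=1 → 1; observed 1. Eliminates n10 inverted output.
Only n10 stuck-at-1 is consistent with every test.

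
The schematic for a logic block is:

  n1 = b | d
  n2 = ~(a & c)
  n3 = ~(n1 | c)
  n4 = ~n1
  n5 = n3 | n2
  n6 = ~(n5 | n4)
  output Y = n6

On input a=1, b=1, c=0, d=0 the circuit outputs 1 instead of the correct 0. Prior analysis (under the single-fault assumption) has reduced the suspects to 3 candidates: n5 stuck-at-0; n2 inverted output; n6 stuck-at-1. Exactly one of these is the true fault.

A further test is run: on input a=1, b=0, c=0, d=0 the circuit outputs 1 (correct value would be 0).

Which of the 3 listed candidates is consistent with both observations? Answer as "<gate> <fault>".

Evaluate each candidate on input a=1, b=0, c=0, d=0:
  n5 stuck-at-0: n1=0, n2=1, n3=1, n4=1, n5=0 [stuck-at-0], n6=0 → 0 — eliminated
  n2 inverted output: n1=0, n2=0 [inverted output], n3=1, n4=1, n5=1, n6=0 → 0 — eliminated
  n6 stuck-at-1: n1=0, n2=1, n3=1, n4=1, n5=1, n6=1 [stuck-at-1] → 1 — matches
Only n6 stuck-at-1 reproduces the observed 1.

n6 stuck-at-1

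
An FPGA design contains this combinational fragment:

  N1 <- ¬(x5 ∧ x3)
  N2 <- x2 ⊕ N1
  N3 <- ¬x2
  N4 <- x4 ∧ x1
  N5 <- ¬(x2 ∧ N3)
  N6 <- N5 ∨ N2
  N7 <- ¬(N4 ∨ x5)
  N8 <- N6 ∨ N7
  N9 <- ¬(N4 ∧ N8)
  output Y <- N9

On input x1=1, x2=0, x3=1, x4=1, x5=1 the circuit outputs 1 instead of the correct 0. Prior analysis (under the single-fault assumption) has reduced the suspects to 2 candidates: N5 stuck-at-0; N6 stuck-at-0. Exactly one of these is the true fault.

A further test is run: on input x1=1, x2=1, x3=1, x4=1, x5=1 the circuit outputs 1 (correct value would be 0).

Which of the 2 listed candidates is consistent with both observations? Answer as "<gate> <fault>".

N6 stuck-at-0

Evaluate each candidate on input x1=1, x2=1, x3=1, x4=1, x5=1:
  N5 stuck-at-0: N1=0, N2=1, N3=0, N4=1, N5=0 [stuck-at-0], N6=1, N7=0, N8=1, N9=0 → 0 — eliminated
  N6 stuck-at-0: N1=0, N2=1, N3=0, N4=1, N5=1, N6=0 [stuck-at-0], N7=0, N8=0, N9=1 → 1 — matches
Only N6 stuck-at-0 reproduces the observed 1.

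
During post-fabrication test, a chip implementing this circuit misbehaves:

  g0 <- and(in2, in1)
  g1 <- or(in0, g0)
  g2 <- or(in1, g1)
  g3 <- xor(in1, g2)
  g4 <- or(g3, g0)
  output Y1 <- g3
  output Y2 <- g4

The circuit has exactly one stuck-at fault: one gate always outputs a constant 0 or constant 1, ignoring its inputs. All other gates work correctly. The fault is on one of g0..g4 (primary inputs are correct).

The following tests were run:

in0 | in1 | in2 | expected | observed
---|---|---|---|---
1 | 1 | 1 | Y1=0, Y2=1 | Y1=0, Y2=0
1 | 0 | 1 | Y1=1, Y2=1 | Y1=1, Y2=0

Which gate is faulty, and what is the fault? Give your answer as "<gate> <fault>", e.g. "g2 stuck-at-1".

Fault-free values for test 1 (in0=1, in1=1, in2=1): g0=1, g1=1, g2=1, g3=0, g4=1, giving Y1=0, Y2=1. Observed Y1=0, Y2=0.
Test 1: faults giving observed Y1=0, Y2=0 are {g0 stuck-at-0, g4 stuck-at-0}.
Test 2 (in0=1, in1=0, in2=1): fault-free g0=0, g1=1, g2=1, g3=1, g4=1 → Y1=1, Y2=1; observed Y1=1, Y2=0. Eliminates g0 stuck-at-0.
Only g4 stuck-at-0 is consistent with every test.

g4 stuck-at-0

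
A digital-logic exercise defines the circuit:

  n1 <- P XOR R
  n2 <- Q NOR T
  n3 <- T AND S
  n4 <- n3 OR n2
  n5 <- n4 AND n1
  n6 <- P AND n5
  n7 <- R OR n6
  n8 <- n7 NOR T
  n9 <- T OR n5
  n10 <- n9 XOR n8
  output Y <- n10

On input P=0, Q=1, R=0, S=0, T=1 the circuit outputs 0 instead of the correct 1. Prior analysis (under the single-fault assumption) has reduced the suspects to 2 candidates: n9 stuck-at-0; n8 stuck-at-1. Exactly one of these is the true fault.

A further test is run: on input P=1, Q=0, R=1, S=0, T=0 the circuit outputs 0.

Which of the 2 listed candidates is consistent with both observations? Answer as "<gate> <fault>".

Evaluate each candidate on input P=1, Q=0, R=1, S=0, T=0:
  n9 stuck-at-0: n1=0, n2=1, n3=0, n4=1, n5=0, n6=0, n7=1, n8=0, n9=0 [stuck-at-0], n10=0 → 0 — matches
  n8 stuck-at-1: n1=0, n2=1, n3=0, n4=1, n5=0, n6=0, n7=1, n8=1 [stuck-at-1], n9=0, n10=1 → 1 — eliminated
Only n9 stuck-at-0 reproduces the observed 0.

n9 stuck-at-0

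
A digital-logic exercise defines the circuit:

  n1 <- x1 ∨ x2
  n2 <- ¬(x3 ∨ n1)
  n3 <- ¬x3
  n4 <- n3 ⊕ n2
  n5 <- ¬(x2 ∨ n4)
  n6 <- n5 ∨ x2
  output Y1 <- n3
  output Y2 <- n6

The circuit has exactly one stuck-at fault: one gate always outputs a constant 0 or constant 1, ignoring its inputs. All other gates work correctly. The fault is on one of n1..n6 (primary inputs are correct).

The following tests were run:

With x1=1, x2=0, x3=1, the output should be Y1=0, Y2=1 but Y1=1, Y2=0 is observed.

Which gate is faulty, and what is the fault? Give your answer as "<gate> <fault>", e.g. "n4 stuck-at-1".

n3 stuck-at-1

Fault-free values for test 1 (x1=1, x2=0, x3=1): n1=1, n2=0, n3=0, n4=0, n5=1, n6=1, giving Y1=0, Y2=1. Observed Y1=1, Y2=0.
Test 1: faults giving observed Y1=1, Y2=0 are {n3 stuck-at-1}.
Only n3 stuck-at-1 is consistent with every test.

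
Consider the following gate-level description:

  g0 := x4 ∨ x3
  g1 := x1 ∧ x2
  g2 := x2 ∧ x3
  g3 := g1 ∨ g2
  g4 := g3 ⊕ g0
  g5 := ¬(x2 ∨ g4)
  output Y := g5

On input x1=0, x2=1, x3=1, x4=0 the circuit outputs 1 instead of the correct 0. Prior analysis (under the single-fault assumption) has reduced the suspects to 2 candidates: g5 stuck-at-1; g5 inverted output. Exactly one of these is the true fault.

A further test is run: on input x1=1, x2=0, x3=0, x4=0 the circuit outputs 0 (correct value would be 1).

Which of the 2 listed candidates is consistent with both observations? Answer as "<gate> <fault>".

g5 inverted output

Evaluate each candidate on input x1=1, x2=0, x3=0, x4=0:
  g5 stuck-at-1: g0=0, g1=0, g2=0, g3=0, g4=0, g5=1 [stuck-at-1] → 1 — eliminated
  g5 inverted output: g0=0, g1=0, g2=0, g3=0, g4=0, g5=0 [inverted output] → 0 — matches
Only g5 inverted output reproduces the observed 0.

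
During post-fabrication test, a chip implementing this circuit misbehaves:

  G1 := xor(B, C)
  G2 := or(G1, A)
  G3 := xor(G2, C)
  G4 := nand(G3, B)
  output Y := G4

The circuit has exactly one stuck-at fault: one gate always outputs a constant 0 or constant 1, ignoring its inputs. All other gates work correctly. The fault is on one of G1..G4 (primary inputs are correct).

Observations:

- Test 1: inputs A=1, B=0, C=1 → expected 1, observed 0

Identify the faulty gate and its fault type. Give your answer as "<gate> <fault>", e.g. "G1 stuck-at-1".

Fault-free values for test 1 (A=1, B=0, C=1): G1=1, G2=1, G3=0, G4=1, giving Y=1. Observed 0.
Test 1: faults giving observed 0 are {G4 stuck-at-0}.
Only G4 stuck-at-0 is consistent with every test.

G4 stuck-at-0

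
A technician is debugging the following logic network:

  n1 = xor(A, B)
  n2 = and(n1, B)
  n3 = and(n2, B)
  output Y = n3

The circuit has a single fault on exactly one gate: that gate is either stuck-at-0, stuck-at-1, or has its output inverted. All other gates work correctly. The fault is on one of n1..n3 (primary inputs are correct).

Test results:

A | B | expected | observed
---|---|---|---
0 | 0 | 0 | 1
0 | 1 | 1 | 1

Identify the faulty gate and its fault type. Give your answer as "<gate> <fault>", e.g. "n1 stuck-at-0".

Fault-free values for test 1 (A=0, B=0): n1=0, n2=0, n3=0, giving Y=0. Observed 1.
Test 1: faults giving observed 1 are {n3 stuck-at-1, n3 inverted output}.
Test 2 (A=0, B=1): fault-free n1=1, n2=1, n3=1 → 1; observed 1. Eliminates n3 inverted output.
Only n3 stuck-at-1 is consistent with every test.

n3 stuck-at-1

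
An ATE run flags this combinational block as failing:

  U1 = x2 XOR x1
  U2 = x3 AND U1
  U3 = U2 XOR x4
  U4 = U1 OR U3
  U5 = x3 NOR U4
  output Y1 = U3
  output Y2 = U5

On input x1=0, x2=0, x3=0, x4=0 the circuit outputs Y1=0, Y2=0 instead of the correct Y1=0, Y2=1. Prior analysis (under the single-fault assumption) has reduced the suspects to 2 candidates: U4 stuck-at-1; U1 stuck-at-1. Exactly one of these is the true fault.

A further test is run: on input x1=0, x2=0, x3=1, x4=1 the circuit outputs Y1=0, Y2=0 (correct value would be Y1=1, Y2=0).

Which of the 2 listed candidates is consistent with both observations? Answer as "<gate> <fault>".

U1 stuck-at-1

Evaluate each candidate on input x1=0, x2=0, x3=1, x4=1:
  U4 stuck-at-1: U1=0, U2=0, U3=1, U4=1 [stuck-at-1], U5=0 → Y1=1, Y2=0 — eliminated
  U1 stuck-at-1: U1=1 [stuck-at-1], U2=1, U3=0, U4=1, U5=0 → Y1=0, Y2=0 — matches
Only U1 stuck-at-1 reproduces the observed Y1=0, Y2=0.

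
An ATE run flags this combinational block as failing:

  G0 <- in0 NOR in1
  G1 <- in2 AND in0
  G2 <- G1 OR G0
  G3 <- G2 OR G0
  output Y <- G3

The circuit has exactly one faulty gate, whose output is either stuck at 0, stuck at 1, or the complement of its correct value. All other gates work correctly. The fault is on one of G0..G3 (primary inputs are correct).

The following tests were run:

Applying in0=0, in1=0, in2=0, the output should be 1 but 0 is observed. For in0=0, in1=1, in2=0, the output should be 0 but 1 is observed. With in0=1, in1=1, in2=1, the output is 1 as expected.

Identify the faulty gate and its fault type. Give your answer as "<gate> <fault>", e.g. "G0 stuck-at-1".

G0 inverted output

Fault-free values for test 1 (in0=0, in1=0, in2=0): G0=1, G1=0, G2=1, G3=1, giving Y=1. Observed 0.
Test 1: faults giving observed 0 are {G0 stuck-at-0, G0 inverted output, G3 stuck-at-0, G3 inverted output}.
Test 2 (in0=0, in1=1, in2=0): fault-free G0=0, G1=0, G2=0, G3=0 → 0; observed 1. Eliminates G0 stuck-at-0, G3 stuck-at-0.
Test 3 (in0=1, in1=1, in2=1): fault-free G0=0, G1=1, G2=1, G3=1 → 1; observed 1. Eliminates G3 inverted output.
Only G0 inverted output is consistent with every test.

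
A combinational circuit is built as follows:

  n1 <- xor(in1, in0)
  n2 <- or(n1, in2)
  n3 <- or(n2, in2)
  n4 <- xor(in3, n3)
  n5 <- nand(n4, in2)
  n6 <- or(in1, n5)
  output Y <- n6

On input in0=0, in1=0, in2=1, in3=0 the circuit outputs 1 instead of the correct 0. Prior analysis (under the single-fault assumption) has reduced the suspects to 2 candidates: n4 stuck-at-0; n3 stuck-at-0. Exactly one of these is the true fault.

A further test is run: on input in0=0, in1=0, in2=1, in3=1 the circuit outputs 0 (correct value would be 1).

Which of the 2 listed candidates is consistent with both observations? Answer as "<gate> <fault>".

Evaluate each candidate on input in0=0, in1=0, in2=1, in3=1:
  n4 stuck-at-0: n1=0, n2=1, n3=1, n4=0 [stuck-at-0], n5=1, n6=1 → 1 — eliminated
  n3 stuck-at-0: n1=0, n2=1, n3=0 [stuck-at-0], n4=1, n5=0, n6=0 → 0 — matches
Only n3 stuck-at-0 reproduces the observed 0.

n3 stuck-at-0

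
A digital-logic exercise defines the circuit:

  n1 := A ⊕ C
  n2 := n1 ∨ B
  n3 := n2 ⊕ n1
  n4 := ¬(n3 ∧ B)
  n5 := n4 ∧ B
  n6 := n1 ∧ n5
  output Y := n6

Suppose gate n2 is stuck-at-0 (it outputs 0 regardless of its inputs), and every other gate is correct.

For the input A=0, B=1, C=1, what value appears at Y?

0

Propagate with n2 forced: n1=1, n2=0 [stuck-at-0], n3=1, n4=0, n5=0, n6=0.
So Y = 0. (Without the fault it would be 1.)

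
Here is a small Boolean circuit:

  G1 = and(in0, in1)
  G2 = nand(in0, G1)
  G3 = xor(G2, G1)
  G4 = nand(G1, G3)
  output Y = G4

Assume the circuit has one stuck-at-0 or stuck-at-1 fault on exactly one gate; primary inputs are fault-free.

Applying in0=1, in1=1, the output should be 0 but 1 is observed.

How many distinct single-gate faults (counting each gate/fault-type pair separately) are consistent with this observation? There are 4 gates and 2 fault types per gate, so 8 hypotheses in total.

Fault-free: G1=1, G2=0, G3=1, G4=0 → 0. Observed 1.
  G1 stuck-at-0: output 1 ✓
  G1 stuck-at-1: output 0 ✗
  G2 stuck-at-0: output 0 ✗
  G2 stuck-at-1: output 1 ✓
  G3 stuck-at-0: output 1 ✓
  G3 stuck-at-1: output 0 ✗
  G4 stuck-at-0: output 0 ✗
  G4 stuck-at-1: output 1 ✓
Consistent faults: {G1 stuck-at-0, G2 stuck-at-1, G3 stuck-at-0, G4 stuck-at-1} — 4 in all.

4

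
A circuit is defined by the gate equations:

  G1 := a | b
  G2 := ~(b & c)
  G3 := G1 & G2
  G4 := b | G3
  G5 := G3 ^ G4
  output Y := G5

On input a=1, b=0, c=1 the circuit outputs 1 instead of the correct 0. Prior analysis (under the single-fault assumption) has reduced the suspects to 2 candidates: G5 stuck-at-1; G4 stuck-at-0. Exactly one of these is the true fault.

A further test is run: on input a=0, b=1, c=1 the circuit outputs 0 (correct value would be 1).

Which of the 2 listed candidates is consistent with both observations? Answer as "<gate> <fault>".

G4 stuck-at-0

Evaluate each candidate on input a=0, b=1, c=1:
  G5 stuck-at-1: G1=1, G2=0, G3=0, G4=1, G5=1 [stuck-at-1] → 1 — eliminated
  G4 stuck-at-0: G1=1, G2=0, G3=0, G4=0 [stuck-at-0], G5=0 → 0 — matches
Only G4 stuck-at-0 reproduces the observed 0.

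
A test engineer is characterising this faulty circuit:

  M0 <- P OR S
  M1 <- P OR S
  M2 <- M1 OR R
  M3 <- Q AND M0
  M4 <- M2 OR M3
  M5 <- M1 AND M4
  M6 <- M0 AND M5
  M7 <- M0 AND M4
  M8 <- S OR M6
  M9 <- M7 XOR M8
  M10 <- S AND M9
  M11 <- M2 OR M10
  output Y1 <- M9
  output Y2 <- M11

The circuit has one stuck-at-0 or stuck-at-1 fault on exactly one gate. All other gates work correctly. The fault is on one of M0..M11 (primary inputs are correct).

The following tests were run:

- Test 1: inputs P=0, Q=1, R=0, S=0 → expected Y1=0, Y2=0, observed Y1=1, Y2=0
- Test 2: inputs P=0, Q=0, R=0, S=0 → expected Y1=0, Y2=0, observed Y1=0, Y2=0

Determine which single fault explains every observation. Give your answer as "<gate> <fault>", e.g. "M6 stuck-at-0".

M0 stuck-at-1

Fault-free values for test 1 (P=0, Q=1, R=0, S=0): M0=0, M1=0, M2=0, M3=0, M4=0, M5=0, M6=0, M7=0, M8=0, M9=0, M10=0, M11=0, giving Y1=0, Y2=0. Observed Y1=1, Y2=0.
Test 1: faults giving observed Y1=1, Y2=0 are {M0 stuck-at-1, M6 stuck-at-1, M7 stuck-at-1, M8 stuck-at-1, M9 stuck-at-1}.
Test 2 (P=0, Q=0, R=0, S=0): fault-free M0=0, M1=0, M2=0, M3=0, M4=0, M5=0, M6=0, M7=0, M8=0, M9=0, M10=0, M11=0 → Y1=0, Y2=0; observed Y1=0, Y2=0. Eliminates M6 stuck-at-1, M7 stuck-at-1, M8 stuck-at-1, M9 stuck-at-1.
Only M0 stuck-at-1 is consistent with every test.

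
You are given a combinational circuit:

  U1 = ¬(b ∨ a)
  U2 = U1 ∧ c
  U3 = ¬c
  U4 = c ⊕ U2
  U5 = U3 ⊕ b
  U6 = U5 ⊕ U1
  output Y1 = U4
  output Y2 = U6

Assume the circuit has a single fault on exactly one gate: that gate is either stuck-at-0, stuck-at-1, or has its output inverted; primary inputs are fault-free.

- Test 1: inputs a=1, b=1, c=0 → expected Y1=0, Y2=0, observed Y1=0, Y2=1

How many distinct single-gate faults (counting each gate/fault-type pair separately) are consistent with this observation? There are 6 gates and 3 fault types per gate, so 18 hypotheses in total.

Fault-free: U1=0, U2=0, U3=1, U4=0, U5=0, U6=0 → Y1=0, Y2=0. Observed Y1=0, Y2=1.
  U1: stuck-at-1, inverted output ✓; others ✗
  U2: none of the 3 fault types match ✗
  U3: stuck-at-0, inverted output ✓; others ✗
  U4: none of the 3 fault types match ✗
  U5: stuck-at-1, inverted output ✓; others ✗
  U6: stuck-at-1, inverted output ✓; others ✗
Consistent faults: {U1 stuck-at-1, U1 inverted output, U3 stuck-at-0, U3 inverted output, U5 stuck-at-1, U5 inverted output, U6 stuck-at-1, U6 inverted output} — 8 in all.

8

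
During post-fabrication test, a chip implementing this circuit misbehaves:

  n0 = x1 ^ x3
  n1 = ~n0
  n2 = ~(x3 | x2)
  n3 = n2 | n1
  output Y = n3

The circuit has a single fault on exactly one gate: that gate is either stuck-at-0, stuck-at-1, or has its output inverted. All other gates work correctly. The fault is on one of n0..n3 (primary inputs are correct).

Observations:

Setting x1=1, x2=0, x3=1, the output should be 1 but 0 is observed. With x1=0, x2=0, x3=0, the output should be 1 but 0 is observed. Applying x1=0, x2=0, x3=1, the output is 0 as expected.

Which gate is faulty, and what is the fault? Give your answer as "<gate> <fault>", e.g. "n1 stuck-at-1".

n3 stuck-at-0

Fault-free values for test 1 (x1=1, x2=0, x3=1): n0=0, n1=1, n2=0, n3=1, giving Y=1. Observed 0.
Test 1: faults giving observed 0 are {n0 stuck-at-1, n0 inverted output, n1 stuck-at-0, n1 inverted output, n3 stuck-at-0, n3 inverted output}.
Test 2 (x1=0, x2=0, x3=0): fault-free n0=0, n1=1, n2=1, n3=1 → 1; observed 0. Eliminates n0 stuck-at-1, n0 inverted output, n1 stuck-at-0, n1 inverted output.
Test 3 (x1=0, x2=0, x3=1): fault-free n0=1, n1=0, n2=0, n3=0 → 0; observed 0. Eliminates n3 inverted output.
Only n3 stuck-at-0 is consistent with every test.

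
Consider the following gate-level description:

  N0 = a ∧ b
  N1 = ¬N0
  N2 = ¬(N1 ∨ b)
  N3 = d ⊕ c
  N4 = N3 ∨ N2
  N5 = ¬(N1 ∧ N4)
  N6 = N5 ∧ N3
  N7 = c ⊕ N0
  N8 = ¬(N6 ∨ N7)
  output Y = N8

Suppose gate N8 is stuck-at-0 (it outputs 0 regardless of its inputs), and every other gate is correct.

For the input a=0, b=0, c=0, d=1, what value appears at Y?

0

Propagate with N8 forced: N0=0, N1=1, N2=0, N3=1, N4=1, N5=0, N6=0, N7=0, N8=0 [stuck-at-0].
So Y = 0. (Without the fault it would be 1.)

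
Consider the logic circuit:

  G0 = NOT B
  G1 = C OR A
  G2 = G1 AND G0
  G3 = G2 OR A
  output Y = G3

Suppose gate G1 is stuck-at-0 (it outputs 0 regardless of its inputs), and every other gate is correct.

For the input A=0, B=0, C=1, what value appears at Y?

0

Propagate with G1 forced: G0=1, G1=0 [stuck-at-0], G2=0, G3=0.
So Y = 0. (Without the fault it would be 1.)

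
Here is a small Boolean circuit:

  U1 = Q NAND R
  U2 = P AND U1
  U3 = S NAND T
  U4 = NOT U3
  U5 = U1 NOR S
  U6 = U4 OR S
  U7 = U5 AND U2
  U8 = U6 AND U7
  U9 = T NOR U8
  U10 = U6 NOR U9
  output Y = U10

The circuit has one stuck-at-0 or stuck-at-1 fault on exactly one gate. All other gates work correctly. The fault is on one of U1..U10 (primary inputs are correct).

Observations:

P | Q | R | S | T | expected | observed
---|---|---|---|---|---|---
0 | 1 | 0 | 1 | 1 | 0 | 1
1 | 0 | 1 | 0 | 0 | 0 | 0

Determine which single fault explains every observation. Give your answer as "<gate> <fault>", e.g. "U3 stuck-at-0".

Fault-free values for test 1 (P=0, Q=1, R=0, S=1, T=1): U1=1, U2=0, U3=0, U4=1, U5=0, U6=1, U7=0, U8=0, U9=0, U10=0, giving Y=0. Observed 1.
Test 1: faults giving observed 1 are {U6 stuck-at-0, U10 stuck-at-1}.
Test 2 (P=1, Q=0, R=1, S=0, T=0): fault-free U1=1, U2=1, U3=1, U4=0, U5=0, U6=0, U7=0, U8=0, U9=1, U10=0 → 0; observed 0. Eliminates U10 stuck-at-1.
Only U6 stuck-at-0 is consistent with every test.

U6 stuck-at-0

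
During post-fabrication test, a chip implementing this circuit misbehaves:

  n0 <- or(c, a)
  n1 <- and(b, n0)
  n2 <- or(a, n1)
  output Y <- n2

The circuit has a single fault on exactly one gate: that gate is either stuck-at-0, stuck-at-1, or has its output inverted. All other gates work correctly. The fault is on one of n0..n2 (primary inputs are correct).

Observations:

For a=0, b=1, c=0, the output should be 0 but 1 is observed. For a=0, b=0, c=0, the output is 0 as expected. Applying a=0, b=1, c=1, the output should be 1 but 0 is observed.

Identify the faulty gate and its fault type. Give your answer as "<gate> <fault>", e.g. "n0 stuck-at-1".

Fault-free values for test 1 (a=0, b=1, c=0): n0=0, n1=0, n2=0, giving Y=0. Observed 1.
Test 1: faults giving observed 1 are {n0 stuck-at-1, n0 inverted output, n1 stuck-at-1, n1 inverted output, n2 stuck-at-1, n2 inverted output}.
Test 2 (a=0, b=0, c=0): fault-free n0=0, n1=0, n2=0 → 0; observed 0. Eliminates n1 stuck-at-1, n1 inverted output, n2 stuck-at-1, n2 inverted output.
Test 3 (a=0, b=1, c=1): fault-free n0=1, n1=1, n2=1 → 1; observed 0. Eliminates n0 stuck-at-1.
Only n0 inverted output is consistent with every test.

n0 inverted output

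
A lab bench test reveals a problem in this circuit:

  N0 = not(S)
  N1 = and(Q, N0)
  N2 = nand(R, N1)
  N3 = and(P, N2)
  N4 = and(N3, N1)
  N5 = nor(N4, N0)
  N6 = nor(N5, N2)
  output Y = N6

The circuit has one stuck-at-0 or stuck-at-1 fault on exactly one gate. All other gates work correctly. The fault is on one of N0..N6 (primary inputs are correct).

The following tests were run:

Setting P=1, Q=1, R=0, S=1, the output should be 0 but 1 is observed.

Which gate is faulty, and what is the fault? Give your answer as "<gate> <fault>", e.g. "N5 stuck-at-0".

Fault-free values for test 1 (P=1, Q=1, R=0, S=1): N0=0, N1=0, N2=1, N3=1, N4=0, N5=1, N6=0, giving Y=0. Observed 1.
Test 1: faults giving observed 1 are {N6 stuck-at-1}.
Only N6 stuck-at-1 is consistent with every test.

N6 stuck-at-1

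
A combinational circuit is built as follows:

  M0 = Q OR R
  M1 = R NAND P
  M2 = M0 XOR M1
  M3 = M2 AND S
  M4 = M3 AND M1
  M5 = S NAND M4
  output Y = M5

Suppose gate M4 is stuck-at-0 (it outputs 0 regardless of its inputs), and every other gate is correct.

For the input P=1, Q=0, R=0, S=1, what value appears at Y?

1

Propagate with M4 forced: M0=0, M1=1, M2=1, M3=1, M4=0 [stuck-at-0], M5=1.
So Y = 1. (Without the fault it would be 0.)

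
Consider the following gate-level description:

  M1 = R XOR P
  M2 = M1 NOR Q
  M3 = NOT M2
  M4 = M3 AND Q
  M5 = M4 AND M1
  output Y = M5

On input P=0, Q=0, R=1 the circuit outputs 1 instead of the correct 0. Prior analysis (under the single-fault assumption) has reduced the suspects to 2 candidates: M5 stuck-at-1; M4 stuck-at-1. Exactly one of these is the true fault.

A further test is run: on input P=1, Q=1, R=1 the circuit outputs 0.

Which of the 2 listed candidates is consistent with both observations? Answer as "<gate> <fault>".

M4 stuck-at-1

Evaluate each candidate on input P=1, Q=1, R=1:
  M5 stuck-at-1: M1=0, M2=0, M3=1, M4=1, M5=1 [stuck-at-1] → 1 — eliminated
  M4 stuck-at-1: M1=0, M2=0, M3=1, M4=1 [stuck-at-1], M5=0 → 0 — matches
Only M4 stuck-at-1 reproduces the observed 0.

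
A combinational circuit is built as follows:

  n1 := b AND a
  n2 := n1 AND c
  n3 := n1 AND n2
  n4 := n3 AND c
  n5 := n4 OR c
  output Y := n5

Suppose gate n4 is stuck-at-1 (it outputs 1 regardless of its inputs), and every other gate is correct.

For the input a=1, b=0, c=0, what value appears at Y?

1

Propagate with n4 forced: n1=0, n2=0, n3=0, n4=1 [stuck-at-1], n5=1.
So Y = 1. (Without the fault it would be 0.)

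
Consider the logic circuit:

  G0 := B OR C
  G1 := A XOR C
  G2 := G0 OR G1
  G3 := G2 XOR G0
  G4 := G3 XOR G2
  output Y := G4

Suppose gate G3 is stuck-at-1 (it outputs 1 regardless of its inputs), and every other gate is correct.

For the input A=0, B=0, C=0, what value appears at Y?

Propagate with G3 forced: G0=0, G1=0, G2=0, G3=1 [stuck-at-1], G4=1.
So Y = 1. (Without the fault it would be 0.)

1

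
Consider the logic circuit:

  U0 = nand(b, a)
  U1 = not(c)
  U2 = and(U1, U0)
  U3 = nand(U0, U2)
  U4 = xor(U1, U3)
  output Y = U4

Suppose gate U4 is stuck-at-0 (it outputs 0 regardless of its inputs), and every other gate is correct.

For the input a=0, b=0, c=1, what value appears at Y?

Propagate with U4 forced: U0=1, U1=0, U2=0, U3=1, U4=0 [stuck-at-0].
So Y = 0. (Without the fault it would be 1.)

0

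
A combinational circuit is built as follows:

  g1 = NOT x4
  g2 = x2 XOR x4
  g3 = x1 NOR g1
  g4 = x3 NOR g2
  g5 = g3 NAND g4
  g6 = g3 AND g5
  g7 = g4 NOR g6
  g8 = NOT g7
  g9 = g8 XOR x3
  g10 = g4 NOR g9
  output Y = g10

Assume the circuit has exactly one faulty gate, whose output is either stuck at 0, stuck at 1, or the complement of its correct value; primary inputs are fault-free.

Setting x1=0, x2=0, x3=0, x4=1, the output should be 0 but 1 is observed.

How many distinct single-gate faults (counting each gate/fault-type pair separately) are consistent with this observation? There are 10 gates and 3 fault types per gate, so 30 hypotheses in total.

16

Fault-free: g1=0, g2=1, g3=1, g4=0, g5=1, g6=1, g7=0, g8=1, g9=1, g10=0 → 0. Observed 1.
  g1: stuck-at-1, inverted output ✓; others ✗
  g2: none of the 3 fault types match ✗
  g3: stuck-at-0, inverted output ✓; others ✗
  g4: none of the 3 fault types match ✗
  g5: stuck-at-0, inverted output ✓; others ✗
  g6: stuck-at-0, inverted output ✓; others ✗
  g7: stuck-at-1, inverted output ✓; others ✗
  g8: stuck-at-0, inverted output ✓; others ✗
  g9: stuck-at-0, inverted output ✓; others ✗
  g10: stuck-at-1, inverted output ✓; others ✗
Consistent faults: {g1 stuck-at-1, g1 inverted output, g3 stuck-at-0, g3 inverted output, g5 stuck-at-0, g5 inverted output, g6 stuck-at-0, g6 inverted output, g7 stuck-at-1, g7 inverted output, g8 stuck-at-0, g8 inverted output, g9 stuck-at-0, g9 inverted output, g10 stuck-at-1, g10 inverted output} — 16 in all.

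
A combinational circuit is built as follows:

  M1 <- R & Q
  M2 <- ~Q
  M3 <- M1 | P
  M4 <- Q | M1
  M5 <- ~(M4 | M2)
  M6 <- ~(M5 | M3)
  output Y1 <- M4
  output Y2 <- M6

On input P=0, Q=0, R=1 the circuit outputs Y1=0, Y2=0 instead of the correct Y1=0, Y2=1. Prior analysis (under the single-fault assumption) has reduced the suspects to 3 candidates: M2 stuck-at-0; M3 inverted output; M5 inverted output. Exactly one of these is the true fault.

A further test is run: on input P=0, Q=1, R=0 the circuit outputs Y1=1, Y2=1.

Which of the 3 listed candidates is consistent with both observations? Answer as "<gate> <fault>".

M2 stuck-at-0

Evaluate each candidate on input P=0, Q=1, R=0:
  M2 stuck-at-0: M1=0, M2=0 [stuck-at-0], M3=0, M4=1, M5=0, M6=1 → Y1=1, Y2=1 — matches
  M3 inverted output: M1=0, M2=0, M3=1 [inverted output], M4=1, M5=0, M6=0 → Y1=1, Y2=0 — eliminated
  M5 inverted output: M1=0, M2=0, M3=0, M4=1, M5=1 [inverted output], M6=0 → Y1=1, Y2=0 — eliminated
Only M2 stuck-at-0 reproduces the observed Y1=1, Y2=1.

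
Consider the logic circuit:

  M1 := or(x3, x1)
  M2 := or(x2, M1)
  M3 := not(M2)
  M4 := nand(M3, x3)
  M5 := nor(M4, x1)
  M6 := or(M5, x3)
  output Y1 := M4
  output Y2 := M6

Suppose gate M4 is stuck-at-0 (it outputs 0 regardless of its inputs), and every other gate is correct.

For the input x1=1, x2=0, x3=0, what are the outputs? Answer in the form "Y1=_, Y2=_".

Y1=0, Y2=0

Propagate with M4 forced: M1=1, M2=1, M3=0, M4=0 [stuck-at-0], M5=0, M6=0.
So the outputs are Y1=0, Y2=0. (Without the fault they would be Y1=1, Y2=0.)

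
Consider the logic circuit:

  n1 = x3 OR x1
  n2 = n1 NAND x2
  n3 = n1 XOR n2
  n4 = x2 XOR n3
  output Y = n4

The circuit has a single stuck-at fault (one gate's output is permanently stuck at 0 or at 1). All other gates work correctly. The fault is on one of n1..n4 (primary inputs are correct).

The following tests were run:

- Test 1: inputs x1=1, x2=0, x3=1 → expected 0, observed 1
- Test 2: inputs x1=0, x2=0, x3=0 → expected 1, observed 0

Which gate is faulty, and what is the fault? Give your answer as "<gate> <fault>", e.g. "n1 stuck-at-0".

Fault-free values for test 1 (x1=1, x2=0, x3=1): n1=1, n2=1, n3=0, n4=0, giving Y=0. Observed 1.
Test 1: faults giving observed 1 are {n1 stuck-at-0, n2 stuck-at-0, n3 stuck-at-1, n4 stuck-at-1}.
Test 2 (x1=0, x2=0, x3=0): fault-free n1=0, n2=1, n3=1, n4=1 → 1; observed 0. Eliminates n1 stuck-at-0, n3 stuck-at-1, n4 stuck-at-1.
Only n2 stuck-at-0 is consistent with every test.

n2 stuck-at-0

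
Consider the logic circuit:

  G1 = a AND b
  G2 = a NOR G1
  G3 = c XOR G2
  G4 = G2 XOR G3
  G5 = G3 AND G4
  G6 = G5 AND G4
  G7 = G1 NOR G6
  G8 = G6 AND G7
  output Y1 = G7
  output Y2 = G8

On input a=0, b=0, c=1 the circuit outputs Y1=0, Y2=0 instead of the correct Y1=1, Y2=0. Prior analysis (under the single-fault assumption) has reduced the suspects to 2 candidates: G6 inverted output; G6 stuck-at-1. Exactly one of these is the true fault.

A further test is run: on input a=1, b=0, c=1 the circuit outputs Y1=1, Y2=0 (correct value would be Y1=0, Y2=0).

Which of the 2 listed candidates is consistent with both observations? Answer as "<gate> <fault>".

G6 inverted output

Evaluate each candidate on input a=1, b=0, c=1:
  G6 inverted output: G1=0, G2=0, G3=1, G4=1, G5=1, G6=0 [inverted output], G7=1, G8=0 → Y1=1, Y2=0 — matches
  G6 stuck-at-1: G1=0, G2=0, G3=1, G4=1, G5=1, G6=1 [stuck-at-1], G7=0, G8=0 → Y1=0, Y2=0 — eliminated
Only G6 inverted output reproduces the observed Y1=1, Y2=0.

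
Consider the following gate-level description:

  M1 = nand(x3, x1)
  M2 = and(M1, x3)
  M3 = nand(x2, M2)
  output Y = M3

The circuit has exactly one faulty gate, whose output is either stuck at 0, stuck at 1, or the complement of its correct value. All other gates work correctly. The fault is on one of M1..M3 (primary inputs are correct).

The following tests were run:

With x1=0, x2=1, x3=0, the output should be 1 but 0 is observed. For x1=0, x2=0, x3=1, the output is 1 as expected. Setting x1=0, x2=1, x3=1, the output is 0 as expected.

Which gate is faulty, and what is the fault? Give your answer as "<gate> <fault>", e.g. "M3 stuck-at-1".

Fault-free values for test 1 (x1=0, x2=1, x3=0): M1=1, M2=0, M3=1, giving Y=1. Observed 0.
Test 1: faults giving observed 0 are {M2 stuck-at-1, M2 inverted output, M3 stuck-at-0, M3 inverted output}.
Test 2 (x1=0, x2=0, x3=1): fault-free M1=1, M2=1, M3=1 → 1; observed 1. Eliminates M3 stuck-at-0, M3 inverted output.
Test 3 (x1=0, x2=1, x3=1): fault-free M1=1, M2=1, M3=0 → 0; observed 0. Eliminates M2 inverted output.
Only M2 stuck-at-1 is consistent with every test.

M2 stuck-at-1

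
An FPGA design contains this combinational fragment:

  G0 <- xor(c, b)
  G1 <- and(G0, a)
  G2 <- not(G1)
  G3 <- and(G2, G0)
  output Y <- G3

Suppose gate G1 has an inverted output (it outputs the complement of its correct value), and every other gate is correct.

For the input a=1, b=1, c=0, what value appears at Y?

1

Propagate with G1 forced: G0=1, G1=0 [inverted output], G2=1, G3=1.
So Y = 1. (Without the fault it would be 0.)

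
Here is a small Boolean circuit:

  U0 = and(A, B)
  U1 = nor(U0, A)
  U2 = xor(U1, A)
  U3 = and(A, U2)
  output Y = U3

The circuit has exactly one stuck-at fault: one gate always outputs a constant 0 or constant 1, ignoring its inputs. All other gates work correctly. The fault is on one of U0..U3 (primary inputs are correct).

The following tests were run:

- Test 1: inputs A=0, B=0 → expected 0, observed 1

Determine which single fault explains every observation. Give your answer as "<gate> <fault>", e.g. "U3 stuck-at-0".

Fault-free values for test 1 (A=0, B=0): U0=0, U1=1, U2=1, U3=0, giving Y=0. Observed 1.
Test 1: faults giving observed 1 are {U3 stuck-at-1}.
Only U3 stuck-at-1 is consistent with every test.

U3 stuck-at-1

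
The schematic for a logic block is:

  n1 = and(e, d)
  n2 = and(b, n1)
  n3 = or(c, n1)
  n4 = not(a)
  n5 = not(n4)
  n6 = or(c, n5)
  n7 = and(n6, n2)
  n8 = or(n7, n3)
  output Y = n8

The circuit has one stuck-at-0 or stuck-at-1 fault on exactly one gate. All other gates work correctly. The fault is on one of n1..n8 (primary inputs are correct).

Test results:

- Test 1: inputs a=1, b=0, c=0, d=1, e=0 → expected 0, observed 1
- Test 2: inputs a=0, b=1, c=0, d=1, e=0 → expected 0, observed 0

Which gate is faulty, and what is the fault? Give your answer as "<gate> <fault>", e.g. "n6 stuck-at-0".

Fault-free values for test 1 (a=1, b=0, c=0, d=1, e=0): n1=0, n2=0, n3=0, n4=0, n5=1, n6=1, n7=0, n8=0, giving Y=0. Observed 1.
Test 1: faults giving observed 1 are {n1 stuck-at-1, n2 stuck-at-1, n3 stuck-at-1, n7 stuck-at-1, n8 stuck-at-1}.
Test 2 (a=0, b=1, c=0, d=1, e=0): fault-free n1=0, n2=0, n3=0, n4=1, n5=0, n6=0, n7=0, n8=0 → 0; observed 0. Eliminates n1 stuck-at-1, n3 stuck-at-1, n7 stuck-at-1, n8 stuck-at-1.
Only n2 stuck-at-1 is consistent with every test.

n2 stuck-at-1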